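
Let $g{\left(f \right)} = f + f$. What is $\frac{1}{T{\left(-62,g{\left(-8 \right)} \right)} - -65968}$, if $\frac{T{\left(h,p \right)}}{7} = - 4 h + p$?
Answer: $\frac{1}{67592} \approx 1.4795 \cdot 10^{-5}$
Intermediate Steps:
$g{\left(f \right)} = 2 f$
$T{\left(h,p \right)} = - 28 h + 7 p$ ($T{\left(h,p \right)} = 7 \left(- 4 h + p\right) = 7 \left(p - 4 h\right) = - 28 h + 7 p$)
$\frac{1}{T{\left(-62,g{\left(-8 \right)} \right)} - -65968} = \frac{1}{\left(\left(-28\right) \left(-62\right) + 7 \cdot 2 \left(-8\right)\right) - -65968} = \frac{1}{\left(1736 + 7 \left(-16\right)\right) + 65968} = \frac{1}{\left(1736 - 112\right) + 65968} = \frac{1}{1624 + 65968} = \frac{1}{67592}$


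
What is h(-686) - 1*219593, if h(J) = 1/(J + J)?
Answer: -301281597/1372 ≈ -2.1959e+5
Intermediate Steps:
h(J) = 1/(2*J)
h(-686) - 1*219593 = (½)/(-686) - 1*219593 = (½)*(-1/686) - 219593 = -1/1372 - 219593 = -301281597/1372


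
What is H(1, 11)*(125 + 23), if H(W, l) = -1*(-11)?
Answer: 1628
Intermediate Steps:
H(W, l) = 11
H(1, 11)*(125 + 23) = 11*(125 + 23) = 11*148 = 1628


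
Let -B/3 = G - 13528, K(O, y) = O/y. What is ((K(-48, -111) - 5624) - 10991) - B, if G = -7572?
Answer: -2956839/37 ≈ -79915.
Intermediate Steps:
B = 63300 (B = -3*(-7572 - 13528) = -3*(-21100) = 63300)
((K(-48, -111) - 5624) - 10991) - B = ((-48/(-111) - 5624) - 10991) - 1*63300 = ((-48*(-1/111) - 5624) - 10991) - 63300 = ((16/37 - 5624) - 10991) - 63300 = (-208072/37 - 10991) - 63300 = -614739/37 - 63300 = -2956839/37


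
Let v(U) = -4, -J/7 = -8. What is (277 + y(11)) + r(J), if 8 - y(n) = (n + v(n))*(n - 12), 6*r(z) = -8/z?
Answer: 12263/42 ≈ 291.98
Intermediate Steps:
J = 56 (J = -7*(-8) = 56)
r(z) = -4/(3*z) (r(z) = (-8/z)/6 = -4/(3*z))
y(n) = 8 - (-12 + n)*(-4 + n) (y(n) = 8 - (n - 4)*(n - 12) = 8 - (-4 + n)*(-12 + n) = 8 - (-12 + n)*(-4 + n))
(277 + y(11)) + r(J) = (277 + (-40 - 1*11**2 + 16*11)) - 4/3/56 = (277 + (-40 - 1*121 + 176)) - 4/3*1/56 = (277 + (-40 - 121 + 176)) - 1/42 = (277 + 15) - 1/42 = 292 - 1/42 = 12263/42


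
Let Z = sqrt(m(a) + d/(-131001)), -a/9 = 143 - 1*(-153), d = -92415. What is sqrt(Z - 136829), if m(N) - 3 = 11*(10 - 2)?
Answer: sqrt(-260906479814981 + 43667*sqrt(174864588834))/43667 ≈ 369.89*I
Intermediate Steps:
a = -2664 (a = -9*(143 - 1*(-153)) = -9*(143 + 153) = -9*296 = -2664)
m(N) = 91 (m(N) = 3 + 11*(10 - 2) = 3 + 11*8 = 3 + 88 = 91)
Z = sqrt(174864588834)/43667 (Z = sqrt(91 - 92415/(-131001)) = sqrt(91 - 92415*(-1/131001)) = sqrt(91 + 30805/43667) = sqrt(4004502/43667) = sqrt(174864588834)/43667 ≈ 9.5763)
sqrt(Z - 136829) = sqrt(sqrt(174864588834)/43667 - 136829) = sqrt(-136829 + sqrt(174864588834)/43667)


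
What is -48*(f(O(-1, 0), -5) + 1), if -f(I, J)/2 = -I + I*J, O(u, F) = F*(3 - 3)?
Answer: -48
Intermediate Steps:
O(u, F) = 0 (O(u, F) = F*0 = 0)
f(I, J) = 2*I - 2*I*J (f(I, J) = -2*(-I + I*J) = 2*I - 2*I*J)
-48*(f(O(-1, 0), -5) + 1) = -48*(2*0*(1 - 1*(-5)) + 1) = -48*(2*0*(1 + 5) + 1) = -48*(2*0*6 + 1) = -48*(0 + 1) = -48*1 = -48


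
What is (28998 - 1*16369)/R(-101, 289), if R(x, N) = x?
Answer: -12629/101 ≈ -125.04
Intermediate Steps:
(28998 - 1*16369)/R(-101, 289) = (28998 - 1*16369)/(-101) = (28998 - 16369)*(-1/101) = 12629*(-1/101) = -12629/101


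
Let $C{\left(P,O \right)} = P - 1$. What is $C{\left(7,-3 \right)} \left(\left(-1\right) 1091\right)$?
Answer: $-6546$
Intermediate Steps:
$C{\left(P,O \right)} = -1 + P$ ($C{\left(P,O \right)} = P - 1 = -1 + P$)
$C{\left(7,-3 \right)} \left(\left(-1\right) 1091\right) = \left(-1 + 7\right) \left(\left(-1\right) 1091\right) = 6 \left(-1091\right) = -6546$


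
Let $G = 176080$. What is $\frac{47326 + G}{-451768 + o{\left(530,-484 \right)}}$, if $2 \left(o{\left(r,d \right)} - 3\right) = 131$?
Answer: $- \frac{446812}{903399} \approx -0.49459$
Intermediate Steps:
$o{\left(r,d \right)} = \frac{137}{2}$ ($o{\left(r,d \right)} = 3 + \frac{1}{2} \cdot 131 = 3 + \frac{131}{2} = \frac{137}{2}$)
$\frac{47326 + G}{-451768 + o{\left(530,-484 \right)}} = \frac{47326 + 176080}{-451768 + \frac{137}{2}} = \frac{223406}{- \frac{903399}{2}} = 223406 \left(- \frac{2}{903399}\right) = - \frac{446812}{903399}$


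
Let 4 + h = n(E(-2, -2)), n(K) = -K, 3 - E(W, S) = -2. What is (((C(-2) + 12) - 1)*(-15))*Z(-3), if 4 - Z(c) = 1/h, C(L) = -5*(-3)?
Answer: -4810/3 ≈ -1603.3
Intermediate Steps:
E(W, S) = 5 (E(W, S) = 3 - 1*(-2) = 3 + 2 = 5)
h = -9 (h = -4 - 1*5 = -4 - 5 = -9)
C(L) = 15
Z(c) = 37/9 (Z(c) = 4 - 1/(-9) = 4 - 1*(-⅑) = 4 + ⅑ = 37/9)
(((C(-2) + 12) - 1)*(-15))*Z(-3) = (((15 + 12) - 1)*(-15))*(37/9) = ((27 - 1)*(-15))*(37/9) = (26*(-15))*(37/9) = -390*37/9 = -4810/3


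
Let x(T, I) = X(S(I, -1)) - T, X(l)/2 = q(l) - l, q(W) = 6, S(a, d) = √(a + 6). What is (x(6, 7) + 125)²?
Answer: 17213 - 524*√13 ≈ 15324.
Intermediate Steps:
S(a, d) = √(6 + a)
X(l) = 12 - 2*l (X(l) = 2*(6 - l) = 12 - 2*l)
x(T, I) = 12 - T - 2*√(6 + I) (x(T, I) = (12 - 2*√(6 + I)) - T = 12 - T - 2*√(6 + I))
(x(6, 7) + 125)² = ((12 - 1*6 - 2*√(6 + 7)) + 125)² = ((12 - 6 - 2*√13) + 125)² = ((6 - 2*√13) + 125)² = (131 - 2*√13)²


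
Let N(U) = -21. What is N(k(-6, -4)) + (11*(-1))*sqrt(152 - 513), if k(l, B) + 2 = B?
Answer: -21 - 209*I ≈ -21.0 - 209.0*I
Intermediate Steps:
k(l, B) = -2 + B
N(k(-6, -4)) + (11*(-1))*sqrt(152 - 513) = -21 + (11*(-1))*sqrt(152 - 513) = -21 - 209*I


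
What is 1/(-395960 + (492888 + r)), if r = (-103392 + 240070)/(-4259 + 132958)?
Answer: 128699/12474673350 ≈ 1.0317e-5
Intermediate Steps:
r = 136678/128699 ≈ 1.0620
1/(-395960 + (492888 + r)) = 1/(-395960 + (492888 + 136678/128699)) = 1/(-395960 + 63434329390/128699) = 1/(12474673350/128699) = 128699/12474673350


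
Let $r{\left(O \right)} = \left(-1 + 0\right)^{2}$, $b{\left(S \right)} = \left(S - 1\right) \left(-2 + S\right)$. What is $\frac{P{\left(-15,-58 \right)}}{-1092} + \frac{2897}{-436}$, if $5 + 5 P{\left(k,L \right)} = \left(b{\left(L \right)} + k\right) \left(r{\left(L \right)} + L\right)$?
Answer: $\frac{3589393}{119028} \approx 30.156$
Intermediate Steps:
$b{\left(S \right)} = \left(-1 + S\right) \left(-2 + S\right)$
$r{\left(O \right)} = 1$ ($r{\left(O \right)} = \left(-1\right)^{2} = 1$)
$P{\left(k,L \right)} = -1 + \frac{\left(1 + L\right) \left(2 + k + L^{2} - 3 L\right)}{5}$ ($P{\left(k,L \right)} = -1 + \frac{\left(\left(2 + L^{2} - 3 L\right) + k\right) \left(1 + L\right)}{5} = -1 + \frac{\left(2 + k + L^{2} - 3 L\right) \left(1 + L\right)}{5} = -1 + \frac{\left(1 + L\right) \left(2 + k + L^{2} - 3 L\right)}{5}$)
$\frac{P{\left(-15,-58 \right)}}{-1092} + \frac{2897}{-436} = \frac{- \frac{3}{5} - \frac{2 \left(-58\right)^{2}}{5} - - \frac{58}{5} + \frac{1}{5} \left(-15\right) + \frac{\left(-58\right)^{3}}{5} + \frac{1}{5} \left(-58\right) \left(-15\right)}{-1092} + \frac{2897}{-436} = \left(- \frac{3}{5} - \frac{6728}{5} + \frac{58}{5} - 3 + \frac{1}{5} \left(-195112\right) + 174\right) \left(- \frac{1}{1092}\right) + 2897 \left(- \frac{1}{436}\right) = \left(- \frac{3}{5} - \frac{6728}{5} + \frac{58}{5} - 3 - \frac{195112}{5} + 174\right) \left(- \frac{1}{1092}\right) - \frac{2897}{436} = \left(-40186\right) \left(- \frac{1}{1092}\right) - \frac{2897}{436} = \frac{20093}{546} - \frac{2897}{436} = \frac{3589393}{119028}$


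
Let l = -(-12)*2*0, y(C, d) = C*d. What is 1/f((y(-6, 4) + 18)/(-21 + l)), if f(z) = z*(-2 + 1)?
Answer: -7/2 ≈ -3.5000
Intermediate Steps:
l = 0 (l = -3*(-8)*0 = 24*0 = 0)
f(z) = -z (f(z) = z*(-1) = -z)
1/f((y(-6, 4) + 18)/(-21 + l)) = 1/(-(-6*4 + 18)/(-21 + 0)) = 1/(-(-24 + 18)/(-21)) = 1/(-(-6)*(-1)/21) = 1/(-1*2/7) = 1/(-2/7) = -7/2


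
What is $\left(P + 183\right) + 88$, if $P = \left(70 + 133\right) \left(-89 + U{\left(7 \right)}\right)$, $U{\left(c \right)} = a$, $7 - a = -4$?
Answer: $-15563$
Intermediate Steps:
$a = 11$ ($a = 7 - -4 = 7 + 4 = 11$)
$U{\left(c \right)} = 11$
$P = -15834$ ($P = \left(70 + 133\right) \left(-89 + 11\right) = 203 \left(-78\right) = -15834$)
$\left(P + 183\right) + 88 = \left(-15834 + 183\right) + 88 = -15651 + 88 = -15563$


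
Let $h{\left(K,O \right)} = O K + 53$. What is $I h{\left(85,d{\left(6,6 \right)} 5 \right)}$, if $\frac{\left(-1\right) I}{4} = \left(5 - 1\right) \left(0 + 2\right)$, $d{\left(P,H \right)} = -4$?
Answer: $52704$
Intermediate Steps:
$h{\left(K,O \right)} = 53 + K O$ ($h{\left(K,O \right)} = K O + 53 = 53 + K O$)
$I = -32$ ($I = - 4 \left(5 - 1\right) \left(0 + 2\right) = - 4 \cdot 4 \cdot 2 = \left(-4\right) 8 = -32$)
$I h{\left(85,d{\left(6,6 \right)} 5 \right)} = - 32 \left(53 + 85 \left(\left(-4\right) 5\right)\right) = - 32 \left(53 + 85 \left(-20\right)\right) = - 32 \left(53 - 1700\right) = \left(-32\right) \left(-1647\right) = 52704$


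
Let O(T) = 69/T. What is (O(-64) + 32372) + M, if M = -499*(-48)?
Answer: 3604667/64 ≈ 56323.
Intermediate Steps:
M = 23952
(O(-64) + 32372) + M = (69/(-64) + 32372) + 23952 = (69*(-1/64) + 32372) + 23952 = (-69/64 + 32372) + 23952 = 2071739/64 + 23952 = 3604667/64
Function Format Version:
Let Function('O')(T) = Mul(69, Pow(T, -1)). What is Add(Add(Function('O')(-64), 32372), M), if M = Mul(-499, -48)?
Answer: Rational(3604667, 64) ≈ 56323.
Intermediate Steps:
M = 23952
Add(Add(Function('O')(-64), 32372), M) = Add(Add(Mul(69, Pow(-64, -1)), 32372), 23952) = Add(Add(Mul(69, Rational(-1, 64)), 32372), 23952) = Add(Add(Rational(-69, 64), 32372), 23952) = Add(Rational(2071739, 64), 23952) = Rational(3604667, 64)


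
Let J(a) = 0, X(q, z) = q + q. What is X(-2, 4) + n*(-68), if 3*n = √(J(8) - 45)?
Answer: -4 - 68*I*√5 ≈ -4.0 - 152.05*I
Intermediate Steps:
X(q, z) = 2*q
n = I*√5 (n = √(0 - 45)/3 = √(-45)/3 = (3*I*√5)/3 = I*√5 ≈ 2.2361*I)
X(-2, 4) + n*(-68) = 2*(-2) + (I*√5)*(-68) = -4 - 68*I*√5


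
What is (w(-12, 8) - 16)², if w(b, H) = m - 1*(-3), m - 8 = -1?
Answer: 36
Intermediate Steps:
m = 7 (m = 8 - 1 = 7)
w(b, H) = 10 (w(b, H) = 7 - 1*(-3) = 7 + 3 = 10)
(w(-12, 8) - 16)² = (10 - 16)² = (-6)² = 36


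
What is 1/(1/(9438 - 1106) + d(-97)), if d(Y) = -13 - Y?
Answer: 8332/699889 ≈ 0.011905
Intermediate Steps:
1/(1/(9438 - 1106) + d(-97)) = 1/(1/(9438 - 1106) + (-13 - 1*(-97))) = 1/(1/8332 + (-13 + 97)) = 1/(1/8332 + 84) = 1/(699889/8332) = 8332/699889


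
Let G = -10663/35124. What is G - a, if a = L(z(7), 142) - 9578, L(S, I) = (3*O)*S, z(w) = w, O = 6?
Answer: 331981385/35124 ≈ 9451.7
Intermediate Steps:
L(S, I) = 18*S (L(S, I) = (3*6)*S = 18*S)
a = -9452 (a = 18*7 - 9578 = 126 - 9578 = -9452)
G = -10663/35124 (G = -10663*1/35124 = -10663/35124 ≈ -0.30358)
G - a = -10663/35124 - 1*(-9452) = -10663/35124 + 9452 = 331981385/35124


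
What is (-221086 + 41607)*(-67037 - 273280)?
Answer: 61079754843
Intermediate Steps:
(-221086 + 41607)*(-67037 - 273280) = -179479*(-340317) = 61079754843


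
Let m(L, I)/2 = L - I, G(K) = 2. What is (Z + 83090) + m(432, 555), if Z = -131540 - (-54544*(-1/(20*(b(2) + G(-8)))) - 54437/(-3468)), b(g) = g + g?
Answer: -284180811/5780 ≈ -49166.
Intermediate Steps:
b(g) = 2*g
m(L, I) = -2*I + 2*L (m(L, I) = 2*(L - I) = -2*I + 2*L)
Z = -763019131/5780 (Z = -131540 - (-54544*(-1/(20*(2*2 + 2))) - 54437/(-3468)) = -131540 - (-54544*(-1/(20*(4 + 2))) - 54437*(-1/3468)) = -131540 - (-54544/((-20*6)) + 54437/3468) = -131540 - (-54544/(-120) + 54437/3468) = -131540 - (-54544*(-1/120) + 54437/3468) = -131540 - (6818/15 + 54437/3468) = -131540 - 1*2717931/5780 = -131540 - 2717931/5780 = -763019131/5780 ≈ -1.3201e+5)
(Z + 83090) + m(432, 555) = (-763019131/5780 + 83090) + (-2*555 + 2*432) = -282758931/5780 + (-1110 + 864) = -282758931/5780 - 246 = -284180811/5780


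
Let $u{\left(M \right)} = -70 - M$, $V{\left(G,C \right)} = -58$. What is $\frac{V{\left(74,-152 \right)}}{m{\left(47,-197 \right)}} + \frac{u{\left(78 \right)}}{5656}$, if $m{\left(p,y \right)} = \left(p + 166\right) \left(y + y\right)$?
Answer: $- \frac{1511551}{59332854} \approx -0.025476$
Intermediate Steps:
$m{\left(p,y \right)} = 2 y \left(166 + p\right)$ ($m{\left(p,y \right)} = \left(166 + p\right) 2 y = 2 y \left(166 + p\right)$)
$\frac{V{\left(74,-152 \right)}}{m{\left(47,-197 \right)}} + \frac{u{\left(78 \right)}}{5656} = - \frac{58}{2 \left(-197\right) \left(166 + 47\right)} + \frac{-70 - 78}{5656} = - \frac{58}{2 \left(-197\right) 213} + \left(-70 - 78\right) \frac{1}{5656} = - \frac{58}{-83922} - \frac{37}{1414} = \left(-58\right) \left(- \frac{1}{83922}\right) - \frac{37}{1414} = \frac{29}{41961} - \frac{37}{1414} = - \frac{1511551}{59332854}$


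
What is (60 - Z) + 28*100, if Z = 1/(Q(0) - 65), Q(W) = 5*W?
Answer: 185901/65 ≈ 2860.0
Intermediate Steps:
Z = -1/65 (Z = 1/(5*0 - 65) = 1/(0 - 65) = 1/(-65) = -1/65 ≈ -0.015385)
(60 - Z) + 28*100 = (60 - 1*(-1/65)) + 28*100 = (60 + 1/65) + 2800 = 3901/65 + 2800 = 185901/65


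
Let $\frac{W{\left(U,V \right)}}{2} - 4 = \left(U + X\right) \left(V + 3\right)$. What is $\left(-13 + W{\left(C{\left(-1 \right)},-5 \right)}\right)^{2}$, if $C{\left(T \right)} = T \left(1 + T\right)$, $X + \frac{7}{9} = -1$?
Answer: $\frac{361}{81} \approx 4.4568$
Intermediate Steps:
$X = - \frac{16}{9}$ ($X = - \frac{7}{9} - 1 = - \frac{16}{9} \approx -1.7778$)
$W{\left(U,V \right)} = 8 + 2 \left(3 + V\right) \left(- \frac{16}{9} + U\right)$ ($W{\left(U,V \right)} = 8 + 2 \left(U - \frac{16}{9}\right) \left(V + 3\right) = 8 + 2 \left(- \frac{16}{9} + U\right) \left(3 + V\right) = 8 + 2 \left(3 + V\right) \left(- \frac{16}{9} + U\right)$)
$\left(-13 + W{\left(C{\left(-1 \right)},-5 \right)}\right)^{2} = \left(-13 + \left(- \frac{8}{3} + 6 \left(- (1 - 1)\right) - - \frac{160}{9} + 2 \left(- (1 - 1)\right) \left(-5\right)\right)\right)^{2} = \left(-13 + \left(- \frac{8}{3} + 6 \left(\left(-1\right) 0\right) + \frac{160}{9} + 2 \left(\left(-1\right) 0\right) \left(-5\right)\right)\right)^{2} = \left(-13 + \left(- \frac{8}{3} + 6 \cdot 0 + \frac{160}{9} + 2 \cdot 0 \left(-5\right)\right)\right)^{2} = \left(-13 + \left(- \frac{8}{3} + 0 + \frac{160}{9} + 0\right)\right)^{2} = \left(-13 + \frac{136}{9}\right)^{2} = \left(\frac{19}{9}\right)^{2} = \frac{361}{81}$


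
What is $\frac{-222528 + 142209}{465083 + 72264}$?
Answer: $- \frac{80319}{537347} \approx -0.14947$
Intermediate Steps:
$\frac{-222528 + 142209}{465083 + 72264} = - \frac{80319}{537347}$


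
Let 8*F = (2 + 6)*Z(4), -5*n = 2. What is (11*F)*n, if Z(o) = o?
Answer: -88/5 ≈ -17.600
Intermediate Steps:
n = -⅖ (n = -⅕*2 = -⅖ ≈ -0.40000)
F = 4 (F = ((2 + 6)*4)/8 = (8*4)/8 = (⅛)*32 = 4)
(11*F)*n = (11*4)*(-⅖) = 44*(-⅖) = -88/5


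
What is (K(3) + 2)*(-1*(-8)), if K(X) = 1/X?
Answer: 56/3 ≈ 18.667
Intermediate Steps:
(K(3) + 2)*(-1*(-8)) = (1/3 + 2)*(-1*(-8)) = (⅓ + 2)*8 = (7/3)*8 = 56/3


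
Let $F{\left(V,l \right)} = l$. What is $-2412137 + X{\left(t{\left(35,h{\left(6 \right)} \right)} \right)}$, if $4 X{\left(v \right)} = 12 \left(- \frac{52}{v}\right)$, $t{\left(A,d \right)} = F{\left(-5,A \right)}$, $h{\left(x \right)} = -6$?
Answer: $- \frac{84424951}{35} \approx -2.4121 \cdot 10^{6}$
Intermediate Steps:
$t{\left(A,d \right)} = A$
$X{\left(v \right)} = - \frac{156}{v}$ ($X{\left(v \right)} = \frac{12 \left(- \frac{52}{v}\right)}{4} = \frac{\left(-624\right) \frac{1}{v}}{4} = - \frac{156}{v}$)
$-2412137 + X{\left(t{\left(35,h{\left(6 \right)} \right)} \right)} = -2412137 - \frac{156}{35} = - \frac{84424951}{35}$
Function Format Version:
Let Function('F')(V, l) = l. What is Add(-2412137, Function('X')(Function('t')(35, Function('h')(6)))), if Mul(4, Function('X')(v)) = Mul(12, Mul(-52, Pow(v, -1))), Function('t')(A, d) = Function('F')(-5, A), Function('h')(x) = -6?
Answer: Rational(-84424951, 35) ≈ -2.4121e+6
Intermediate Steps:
Function('t')(A, d) = A
Function('X')(v) = Mul(-156, Pow(v, -1)) (Function('X')(v) = Mul(Rational(1, 4), Mul(12, Mul(-52, Pow(v, -1)))) = Mul(Rational(1, 4), Mul(-624, Pow(v, -1))) = Mul(-156, Pow(v, -1)))
Add(-2412137, Function('X')(Function('t')(35, Function('h')(6)))) = Add(-2412137, Mul(-156, Pow(35, -1))) = Add(-2412137, Mul(-156, Rational(1, 35))) = Add(-2412137, Rational(-156, 35)) = Rational(-84424951, 35)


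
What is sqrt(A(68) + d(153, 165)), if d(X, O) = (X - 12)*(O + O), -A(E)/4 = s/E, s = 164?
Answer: sqrt(13444382)/17 ≈ 215.69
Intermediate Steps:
A(E) = -656/E
d(X, O) = 2*O*(-12 + X) (d(X, O) = (-12 + X)*(2*O) = 2*O*(-12 + X))
sqrt(A(68) + d(153, 165)) = sqrt(-656/68 + 2*165*(-12 + 153)) = sqrt(-656*1/68 + 2*165*141) = sqrt(-164/17 + 46530) = sqrt(790846/17) = sqrt(13444382)/17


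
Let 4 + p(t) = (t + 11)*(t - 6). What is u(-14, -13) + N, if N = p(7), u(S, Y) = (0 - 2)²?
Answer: 18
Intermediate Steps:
u(S, Y) = 4 (u(S, Y) = (-2)² = 4)
p(t) = -4 + (-6 + t)*(11 + t) (p(t) = -4 + (t + 11)*(t - 6) = -4 + (11 + t)*(-6 + t) = -4 + (-6 + t)*(11 + t))
N = 14 (N = -70 + 7² + 5*7 = -70 + 49 + 35 = 14)
u(-14, -13) + N = 4 + 14 = 18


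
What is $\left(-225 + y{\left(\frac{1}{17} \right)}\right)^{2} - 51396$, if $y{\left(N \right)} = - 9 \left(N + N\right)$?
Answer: $- \frac{84795}{289} \approx -293.41$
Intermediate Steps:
$y{\left(N \right)} = - 18 N$ ($y{\left(N \right)} = - 9 \cdot 2 N = - 18 N$)
$\left(-225 + y{\left(\frac{1}{17} \right)}\right)^{2} - 51396 = \left(-225 - \frac{18}{17}\right)^{2} - 51396 = \left(- \frac{3843}{17}\right)^{2} - 51396 = \frac{14768649}{289} - 51396 = - \frac{84795}{289}$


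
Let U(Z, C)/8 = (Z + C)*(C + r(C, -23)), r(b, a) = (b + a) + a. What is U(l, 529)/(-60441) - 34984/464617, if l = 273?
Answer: -3018868932008/28081916097 ≈ -107.50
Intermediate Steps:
r(b, a) = b + 2*a (r(b, a) = (a + b) + a = b + 2*a)
U(Z, C) = 8*(-46 + 2*C)*(C + Z) (U(Z, C) = 8*((Z + C)*(C + (C + 2*(-23)))) = 8*((C + Z)*(C + (C - 46))) = 8*((C + Z)*(C + (-46 + C))) = 8*((C + Z)*(-46 + 2*C)) = 8*((-46 + 2*C)*(C + Z)) = 8*(-46 + 2*C)*(C + Z))
U(l, 529)/(-60441) - 34984/464617 = (-368*529 - 368*273 + 16*529² + 16*529*273)/(-60441) - 34984/464617 = (-194672 - 100464 + 16*279841 + 2310672)*(-1/60441) - 34984*1/464617 = (-194672 - 100464 + 4477456 + 2310672)*(-1/60441) - 34984/464617 = 6492992*(-1/60441) - 34984/464617 = -6492992/60441 - 34984/464617 = -3018868932008/28081916097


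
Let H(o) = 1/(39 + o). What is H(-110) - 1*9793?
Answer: -695304/71 ≈ -9793.0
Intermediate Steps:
H(-110) - 1*9793 = 1/(39 - 110) - 1*9793 = 1/(-71) - 9793 = -1/71 - 9793 = -695304/71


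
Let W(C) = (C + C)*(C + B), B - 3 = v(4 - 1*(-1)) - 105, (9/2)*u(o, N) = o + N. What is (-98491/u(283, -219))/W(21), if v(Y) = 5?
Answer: 295473/136192 ≈ 2.1695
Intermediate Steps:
u(o, N) = 2*N/9 + 2*o/9 (u(o, N) = 2*(o + N)/9 = 2*(N + o)/9 = 2*N/9 + 2*o/9)
B = -97 (B = 3 + (5 - 105) = 3 - 100 = -97)
W(C) = 2*C*(-97 + C) (W(C) = (C + C)*(C - 97) = (2*C)*(-97 + C) = 2*C*(-97 + C))
(-98491/u(283, -219))/W(21) = (-98491/((2/9)*(-219) + (2/9)*283))/((2*21*(-97 + 21))) = (-98491/(-146/3 + 566/9))/((2*21*(-76))) = -98491/128/9/(-3192) = -98491*9/128*(-1/3192) = -886419/128*(-1/3192) = 295473/136192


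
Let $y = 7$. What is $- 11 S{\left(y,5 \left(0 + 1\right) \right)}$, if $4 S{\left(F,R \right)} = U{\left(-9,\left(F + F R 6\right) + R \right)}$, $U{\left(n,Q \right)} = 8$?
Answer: $-22$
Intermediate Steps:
$S{\left(F,R \right)} = 2$ ($S{\left(F,R \right)} = \frac{1}{4} \cdot 8 = 2$)
$- 11 S{\left(y,5 \left(0 + 1\right) \right)} = \left(-11\right) 2 = -22$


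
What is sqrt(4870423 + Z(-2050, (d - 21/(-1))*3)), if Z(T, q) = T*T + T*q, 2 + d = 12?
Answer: sqrt(8882273) ≈ 2980.3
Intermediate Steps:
d = 10 (d = -2 + 12 = 10)
Z(T, q) = T**2 + T*q
sqrt(4870423 + Z(-2050, (d - 21/(-1))*3)) = sqrt(4870423 - 2050*(-2050 + (10 - 21/(-1))*3)) = sqrt(4870423 - 2050*(-2050 + (10 - 21*(-1))*3)) = sqrt(4870423 - 2050*(-2050 + (10 + 21)*3)) = sqrt(4870423 - 2050*(-2050 + 31*3)) = sqrt(4870423 - 2050*(-2050 + 93)) = sqrt(4870423 - 2050*(-1957)) = sqrt(4870423 + 4011850) = sqrt(8882273)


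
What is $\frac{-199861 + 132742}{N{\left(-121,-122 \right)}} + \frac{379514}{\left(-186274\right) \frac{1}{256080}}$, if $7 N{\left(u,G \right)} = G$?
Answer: $- \frac{534962165109}{1032974} \approx -5.1789 \cdot 10^{5}$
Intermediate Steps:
$N{\left(u,G \right)} = \frac{G}{7}$
$\frac{-199861 + 132742}{N{\left(-121,-122 \right)}} + \frac{379514}{\left(-186274\right) \frac{1}{256080}} = \frac{-199861 + 132742}{\frac{1}{7} \left(-122\right)} + \frac{379514}{\left(-186274\right) \frac{1}{256080}} = - \frac{67119}{- \frac{122}{7}} + \frac{379514}{\left(-186274\right) \frac{1}{256080}} = \left(-67119\right) \left(- \frac{7}{122}\right) + \frac{379514}{- \frac{8467}{11640}} = \frac{469833}{122} + 379514 \left(- \frac{11640}{8467}\right) = \frac{469833}{122} - \frac{4417542960}{8467} = - \frac{534962165109}{1032974}$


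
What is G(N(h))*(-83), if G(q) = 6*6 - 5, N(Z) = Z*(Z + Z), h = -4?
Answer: -2573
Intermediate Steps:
N(Z) = 2*Z² (N(Z) = Z*(2*Z) = 2*Z²)
G(q) = 31 (G(q) = 36 - 5 = 31)
G(N(h))*(-83) = 31*(-83) = -2573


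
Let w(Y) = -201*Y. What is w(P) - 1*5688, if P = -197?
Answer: 33909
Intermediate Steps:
w(P) - 1*5688 = -201*(-197) - 1*5688 = 39597 - 5688 = 33909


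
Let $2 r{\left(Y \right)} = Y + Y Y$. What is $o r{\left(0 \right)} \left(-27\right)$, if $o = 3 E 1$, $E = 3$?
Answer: $0$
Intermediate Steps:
$r{\left(Y \right)} = \frac{Y}{2} + \frac{Y^{2}}{2}$ ($r{\left(Y \right)} = \frac{Y + Y Y}{2} = \frac{Y + Y^{2}}{2} = \frac{Y}{2} + \frac{Y^{2}}{2}$)
$o = 9$ ($o = 3 \cdot 3 \cdot 1 = 9 \cdot 1 = 9$)
$o r{\left(0 \right)} \left(-27\right) = 9 \cdot \frac{1}{2} \cdot 0 \left(1 + 0\right) \left(-27\right) = 9 \cdot \frac{1}{2} \cdot 0 \cdot 1 \left(-27\right) = 9 \cdot 0 \left(-27\right) = 0 \left(-27\right) = 0$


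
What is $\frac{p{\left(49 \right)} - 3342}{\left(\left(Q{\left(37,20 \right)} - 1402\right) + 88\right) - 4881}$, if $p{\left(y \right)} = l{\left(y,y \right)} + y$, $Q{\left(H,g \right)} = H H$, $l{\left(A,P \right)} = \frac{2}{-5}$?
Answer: $\frac{16467}{24130} \approx 0.68243$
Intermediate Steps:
$l{\left(A,P \right)} = - \frac{2}{5}$ ($l{\left(A,P \right)} = 2 \left(- \frac{1}{5}\right) = - \frac{2}{5}$)
$Q{\left(H,g \right)} = H^{2}$
$p{\left(y \right)} = - \frac{2}{5} + y$
$\frac{p{\left(49 \right)} - 3342}{\left(\left(Q{\left(37,20 \right)} - 1402\right) + 88\right) - 4881} = \frac{\left(- \frac{2}{5} + 49\right) - 3342}{\left(\left(37^{2} - 1402\right) + 88\right) - 4881} = \frac{\frac{243}{5} - 3342}{\left(\left(1369 - 1402\right) + 88\right) - 4881} = - \frac{16467}{5 \left(\left(-33 + 88\right) - 4881\right)} = - \frac{16467}{5 \left(55 - 4881\right)} = - \frac{16467}{5 \left(-4826\right)} = \left(- \frac{16467}{5}\right) \left(- \frac{1}{4826}\right) = \frac{16467}{24130}$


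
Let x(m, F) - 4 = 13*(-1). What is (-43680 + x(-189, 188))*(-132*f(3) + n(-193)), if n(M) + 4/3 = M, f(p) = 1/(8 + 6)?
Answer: 62315077/7 ≈ 8.9022e+6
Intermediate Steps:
f(p) = 1/14
n(M) = -4/3 + M
x(m, F) = -9 (x(m, F) = 4 + 13*(-1) = 4 - 13 = -9)
(-43680 + x(-189, 188))*(-132*f(3) + n(-193)) = (-43680 - 9)*(-132*1/14 + (-4/3 - 193)) = -43689*(-66/7 - 583/3) = -43689*(-4279/21) = 62315077/7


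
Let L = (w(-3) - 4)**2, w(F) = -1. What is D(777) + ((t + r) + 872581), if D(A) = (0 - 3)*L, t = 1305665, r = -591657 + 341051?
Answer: 1927565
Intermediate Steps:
r = -250606
L = 25 (L = (-1 - 4)**2 = (-5)**2 = 25)
D(A) = -75 (D(A) = (0 - 3)*25 = -3*25 = -75)
D(777) + ((t + r) + 872581) = -75 + ((1305665 - 250606) + 872581) = -75 + (1055059 + 872581) = -75 + 1927640 = 1927565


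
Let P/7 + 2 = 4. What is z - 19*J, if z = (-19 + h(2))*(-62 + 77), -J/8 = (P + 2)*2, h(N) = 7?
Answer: 4684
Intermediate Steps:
P = 14 (P = -14 + 7*4 = -14 + 28 = 14)
J = -256 (J = -8*(14 + 2)*2 = -128*2 = -8*32 = -256)
z = -180 (z = (-19 + 7)*(-62 + 77) = -12*15 = -180)
z - 19*J = -180 - 19*(-256) = -180 + 4864 = 4684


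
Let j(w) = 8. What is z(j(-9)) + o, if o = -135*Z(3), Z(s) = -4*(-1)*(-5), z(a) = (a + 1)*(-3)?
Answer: 2673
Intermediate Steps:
z(a) = -3 - 3*a (z(a) = (1 + a)*(-3) = -3 - 3*a)
Z(s) = -20 (Z(s) = 4*(-5) = -20)
o = 2700 (o = -135*(-20) = 2700)
z(j(-9)) + o = (-3 - 3*8) + 2700 = (-3 - 24) + 2700 = -27 + 2700 = 2673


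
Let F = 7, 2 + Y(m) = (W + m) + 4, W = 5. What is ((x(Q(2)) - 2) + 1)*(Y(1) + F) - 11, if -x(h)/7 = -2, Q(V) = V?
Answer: 184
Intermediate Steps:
x(h) = 14 (x(h) = -7*(-2) = 14)
Y(m) = 7 + m (Y(m) = -2 + ((5 + m) + 4) = -2 + (9 + m) = 7 + m)
((x(Q(2)) - 2) + 1)*(Y(1) + F) - 11 = ((14 - 2) + 1)*((7 + 1) + 7) - 11 = (12 + 1)*(8 + 7) - 11 = 13*15 - 11 = 195 - 11 = 184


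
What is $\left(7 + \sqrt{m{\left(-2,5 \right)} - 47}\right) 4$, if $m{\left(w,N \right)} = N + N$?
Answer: $28 + 4 i \sqrt{37} \approx 28.0 + 24.331 i$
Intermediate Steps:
$m{\left(w,N \right)} = 2 N$
$\left(7 + \sqrt{m{\left(-2,5 \right)} - 47}\right) 4 = \left(7 + \sqrt{2 \cdot 5 - 47}\right) 4 = \left(7 + \sqrt{10 - 47}\right) 4 = \left(7 + \sqrt{-37}\right) 4 = \left(7 + i \sqrt{37}\right) 4 = 28 + 4 i \sqrt{37}$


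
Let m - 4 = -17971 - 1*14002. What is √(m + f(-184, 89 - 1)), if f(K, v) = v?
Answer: I*√31881 ≈ 178.55*I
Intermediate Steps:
m = -31969 (m = 4 + (-17971 - 1*14002) = 4 + (-17971 - 14002) = 4 - 31973 = -31969)
√(m + f(-184, 89 - 1)) = √(-31969 + (89 - 1)) = √(-31969 + 88) = √(-31881) = I*√31881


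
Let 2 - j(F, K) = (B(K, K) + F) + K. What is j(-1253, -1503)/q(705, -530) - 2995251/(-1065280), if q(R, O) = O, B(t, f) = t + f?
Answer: -455279089/56459840 ≈ -8.0638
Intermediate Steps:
B(t, f) = f + t
j(F, K) = 2 - F - 3*K (j(F, K) = 2 - (((K + K) + F) + K) = 2 - ((2*K + F) + K) = 2 - ((F + 2*K) + K) = 2 - (F + 3*K) = 2 + (-F - 3*K) = 2 - F - 3*K)
j(-1253, -1503)/q(705, -530) - 2995251/(-1065280) = (2 - 1*(-1253) - 3*(-1503))/(-530) - 2995251/(-1065280) = (2 + 1253 + 4509)*(-1/530) - 2995251*(-1/1065280) = 5764*(-1/530) + 2995251/1065280 = -2882/265 + 2995251/1065280 = -455279089/56459840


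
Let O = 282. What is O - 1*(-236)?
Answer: 518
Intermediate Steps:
O - 1*(-236) = 282 - 1*(-236) = 282 + 236 = 518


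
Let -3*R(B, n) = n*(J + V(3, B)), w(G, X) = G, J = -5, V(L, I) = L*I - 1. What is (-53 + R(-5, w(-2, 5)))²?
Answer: 4489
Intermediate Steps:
V(L, I) = -1 + I*L (V(L, I) = I*L - 1 = -1 + I*L)
R(B, n) = -n*(-6 + 3*B)/3 (R(B, n) = -n*(-5 + (-1 + B*3))/3 = -n*(-5 + (-1 + 3*B))/3 = -n*(-6 + 3*B)/3)
(-53 + R(-5, w(-2, 5)))² = (-53 - 2*(2 - 1*(-5)))² = (-53 - 2*(2 + 5))² = (-53 - 2*7)² = (-53 - 14)² = (-67)² = 4489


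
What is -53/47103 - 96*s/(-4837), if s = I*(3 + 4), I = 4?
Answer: 18050929/32548173 ≈ 0.55459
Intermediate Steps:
s = 28 (s = 4*(3 + 4) = 4*7 = 28)
-53/47103 - 96*s/(-4837) = -53/47103 - 96*28/(-4837) = -53*1/47103 - 2688*(-1/4837) = -53/47103 + 384/691 = 18050929/32548173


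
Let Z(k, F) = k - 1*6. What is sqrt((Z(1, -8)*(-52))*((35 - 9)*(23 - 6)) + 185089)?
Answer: sqrt(300009) ≈ 547.73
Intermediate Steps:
Z(k, F) = -6 + k (Z(k, F) = k - 6 = -6 + k)
sqrt((Z(1, -8)*(-52))*((35 - 9)*(23 - 6)) + 185089) = sqrt(((-6 + 1)*(-52))*((35 - 9)*(23 - 6)) + 185089) = sqrt((-5*(-52))*(26*17) + 185089) = sqrt(260*442 + 185089) = sqrt(114920 + 185089) = sqrt(300009)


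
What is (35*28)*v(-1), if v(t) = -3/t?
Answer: 2940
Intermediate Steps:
(35*28)*v(-1) = (35*28)*(-3/(-1)) = 980*(-3*(-1)) = 980*3 = 2940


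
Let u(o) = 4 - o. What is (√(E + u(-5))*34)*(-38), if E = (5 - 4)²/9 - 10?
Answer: -2584*I*√2/3 ≈ -1218.1*I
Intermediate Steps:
E = -89/9 (E = 1²*(⅑) - 10 = 1*(⅑) - 10 = ⅑ - 10 = -89/9 ≈ -9.8889)
(√(E + u(-5))*34)*(-38) = (√(-89/9 + (4 - 1*(-5)))*34)*(-38) = (√(-89/9 + (4 + 5))*34)*(-38) = (√(-89/9 + 9)*34)*(-38) = (√(-8/9)*34)*(-38) = ((2*I*√2/3)*34)*(-38) = (68*I*√2/3)*(-38) = -2584*I*√2/3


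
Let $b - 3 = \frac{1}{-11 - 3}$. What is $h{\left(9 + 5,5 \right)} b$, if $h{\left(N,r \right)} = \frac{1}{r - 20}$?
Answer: $- \frac{41}{210} \approx -0.19524$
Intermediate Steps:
$h{\left(N,r \right)} = \frac{1}{-20 + r}$
$b = \frac{41}{14}$ ($b = 3 + \frac{1}{-11 - 3} = 3 + \frac{1}{-14} = 3 - \frac{1}{14} = \frac{41}{14} \approx 2.9286$)
$h{\left(9 + 5,5 \right)} b = \frac{1}{-20 + 5} \cdot \frac{41}{14} = \frac{1}{-15} \cdot \frac{41}{14} = \left(- \frac{1}{15}\right) \frac{41}{14} = - \frac{41}{210}$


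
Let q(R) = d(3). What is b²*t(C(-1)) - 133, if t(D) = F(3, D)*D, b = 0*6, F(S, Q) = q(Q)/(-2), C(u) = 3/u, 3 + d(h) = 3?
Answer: -133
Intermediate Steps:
d(h) = 0 (d(h) = -3 + 3 = 0)
q(R) = 0
F(S, Q) = 0 (F(S, Q) = 0/(-2) = 0*(-½) = 0)
b = 0
t(D) = 0 (t(D) = 0*D = 0)
b²*t(C(-1)) - 133 = 0²*0 - 133 = 0*0 - 133 = 0 - 133 = -133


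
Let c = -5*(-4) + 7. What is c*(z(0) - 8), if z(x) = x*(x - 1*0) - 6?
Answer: -378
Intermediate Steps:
z(x) = -6 + x**2 (z(x) = x*(x + 0) - 6 = x*x - 6 = x**2 - 6 = -6 + x**2)
c = 27 (c = 20 + 7 = 27)
c*(z(0) - 8) = 27*((-6 + 0**2) - 8) = 27*((-6 + 0) - 8) = 27*(-6 - 8) = 27*(-14) = -378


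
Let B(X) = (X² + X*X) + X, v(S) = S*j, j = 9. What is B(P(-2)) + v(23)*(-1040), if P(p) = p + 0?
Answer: -215274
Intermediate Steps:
P(p) = p
v(S) = 9*S (v(S) = S*9 = 9*S)
B(X) = X + 2*X² (B(X) = (X² + X²) + X = 2*X² + X = X + 2*X²)
B(P(-2)) + v(23)*(-1040) = -2*(1 + 2*(-2)) + (9*23)*(-1040) = -2*(1 - 4) + 207*(-1040) = -2*(-3) - 215280 = 6 - 215280 = -215274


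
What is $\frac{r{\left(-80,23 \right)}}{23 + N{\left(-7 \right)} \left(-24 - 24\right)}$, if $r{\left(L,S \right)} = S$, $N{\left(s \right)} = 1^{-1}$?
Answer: $- \frac{23}{25} \approx -0.92$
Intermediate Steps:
$N{\left(s \right)} = 1$
$\frac{r{\left(-80,23 \right)}}{23 + N{\left(-7 \right)} \left(-24 - 24\right)} = \frac{23}{23 + 1 \left(-24 - 24\right)} = \frac{23}{23 + 1 \left(-48\right)} = \frac{23}{23 - 48} = \frac{23}{-25} = 23 \left(- \frac{1}{25}\right) = - \frac{23}{25}$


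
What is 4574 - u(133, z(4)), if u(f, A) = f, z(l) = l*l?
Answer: 4441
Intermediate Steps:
z(l) = l²
4574 - u(133, z(4)) = 4574 - 1*133 = 4574 - 133 = 4441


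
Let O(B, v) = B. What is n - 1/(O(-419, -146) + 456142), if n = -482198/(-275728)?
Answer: 109874221713/62827795672 ≈ 1.7488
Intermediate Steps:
n = 241099/137864 (n = -482198*(-1/275728) = 241099/137864 ≈ 1.7488)
n - 1/(O(-419, -146) + 456142) = 241099/137864 - 1/(-419 + 456142) = 241099/137864 - 1/455723 = 109874221713/62827795672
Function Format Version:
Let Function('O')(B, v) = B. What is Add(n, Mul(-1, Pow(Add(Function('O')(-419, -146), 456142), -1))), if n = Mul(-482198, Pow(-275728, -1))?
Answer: Rational(109874221713, 62827795672) ≈ 1.7488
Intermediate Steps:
n = Rational(241099, 137864) (n = Mul(-482198, Rational(-1, 275728)) = Rational(241099, 137864) ≈ 1.7488)
Add(n, Mul(-1, Pow(Add(Function('O')(-419, -146), 456142), -1))) = Add(Rational(241099, 137864), Mul(-1, Pow(Add(-419, 456142), -1))) = Add(Rational(241099, 137864), Mul(-1, Pow(455723, -1))) = Add(Rational(241099, 137864), Mul(-1, Rational(1, 455723))) = Add(Rational(241099, 137864), Rational(-1, 455723)) = Rational(109874221713, 62827795672)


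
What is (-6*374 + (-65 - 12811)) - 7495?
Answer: -22615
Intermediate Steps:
(-6*374 + (-65 - 12811)) - 7495 = (-2244 - 12876) - 7495 = -15120 - 7495 = -22615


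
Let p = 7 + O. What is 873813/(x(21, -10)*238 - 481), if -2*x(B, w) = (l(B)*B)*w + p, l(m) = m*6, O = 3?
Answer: 291271/1049023 ≈ 0.27766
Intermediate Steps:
l(m) = 6*m
p = 10 (p = 7 + 3 = 10)
x(B, w) = -5 - 3*w*B² (x(B, w) = -(((6*B)*B)*w + 10)/2 = -((6*B²)*w + 10)/2 = -(6*w*B² + 10)/2 = -(10 + 6*w*B²)/2 = -5 - 3*w*B²)
873813/(x(21, -10)*238 - 481) = 873813/((-5 - 3*(-10)*21²)*238 - 481) = 873813/((-5 - 3*(-10)*441)*238 - 481) = 873813/((-5 + 13230)*238 - 481) = 873813/(13225*238 - 481) = 873813/(3147550 - 481) = 873813/3147069 = 873813*(1/3147069) = 291271/1049023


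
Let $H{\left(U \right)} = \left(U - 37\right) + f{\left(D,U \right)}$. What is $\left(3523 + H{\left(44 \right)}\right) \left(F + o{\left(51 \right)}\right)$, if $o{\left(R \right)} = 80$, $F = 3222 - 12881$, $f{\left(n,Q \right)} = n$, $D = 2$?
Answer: $-33833028$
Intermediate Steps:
$F = -9659$
$H{\left(U \right)} = -35 + U$ ($H{\left(U \right)} = \left(U - 37\right) + 2 = \left(-37 + U\right) + 2 = -35 + U$)
$\left(3523 + H{\left(44 \right)}\right) \left(F + o{\left(51 \right)}\right) = \left(3523 + \left(-35 + 44\right)\right) \left(-9659 + 80\right) = \left(3523 + 9\right) \left(-9579\right) = 3532 \left(-9579\right) = -33833028$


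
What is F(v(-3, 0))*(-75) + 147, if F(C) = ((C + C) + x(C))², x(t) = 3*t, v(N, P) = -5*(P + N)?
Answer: -421728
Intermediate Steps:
v(N, P) = -5*N - 5*P (v(N, P) = -5*(N + P) = -5*N - 5*P)
F(C) = 25*C² (F(C) = ((C + C) + 3*C)² = (2*C + 3*C)² = (5*C)² = 25*C²)
F(v(-3, 0))*(-75) + 147 = (25*(-5*(-3) - 5*0)²)*(-75) + 147 = (25*(15 + 0)²)*(-75) + 147 = (25*15²)*(-75) + 147 = (25*225)*(-75) + 147 = 5625*(-75) + 147 = -421875 + 147 = -421728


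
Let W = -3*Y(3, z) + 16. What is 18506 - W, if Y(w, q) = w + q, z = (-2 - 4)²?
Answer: 18607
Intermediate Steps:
z = 36 (z = (-6)² = 36)
Y(w, q) = q + w
W = -101 (W = -3*(36 + 3) + 16 = -3*39 + 16 = -117 + 16 = -101)
18506 - W = 18506 - 1*(-101) = 18506 + 101 = 18607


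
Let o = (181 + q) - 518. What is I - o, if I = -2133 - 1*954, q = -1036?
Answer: -1714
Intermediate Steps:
I = -3087 (I = -2133 - 954 = -3087)
o = -1373 (o = (181 - 1036) - 518 = -855 - 518 = -1373)
I - o = -3087 - 1*(-1373) = -3087 + 1373 = -1714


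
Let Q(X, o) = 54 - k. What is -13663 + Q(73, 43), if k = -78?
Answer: -13531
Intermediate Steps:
Q(X, o) = 132 (Q(X, o) = 54 - 1*(-78) = 54 + 78 = 132)
-13663 + Q(73, 43) = -13663 + 132 = -13531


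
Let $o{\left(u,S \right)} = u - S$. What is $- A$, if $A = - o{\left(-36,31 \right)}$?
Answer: $-67$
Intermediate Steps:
$A = 67$ ($A = - (-36 - 31) = \left(-1\right) \left(-67\right) = 67$)
$- A = \left(-1\right) 67 = -67$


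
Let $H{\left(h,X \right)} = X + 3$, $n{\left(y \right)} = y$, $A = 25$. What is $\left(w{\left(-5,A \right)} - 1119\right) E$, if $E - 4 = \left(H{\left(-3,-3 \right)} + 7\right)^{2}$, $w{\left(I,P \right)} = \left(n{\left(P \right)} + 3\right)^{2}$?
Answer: $-17755$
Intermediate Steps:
$H{\left(h,X \right)} = 3 + X$
$w{\left(I,P \right)} = \left(3 + P\right)^{2}$ ($w{\left(I,P \right)} = \left(P + 3\right)^{2} = \left(3 + P\right)^{2}$)
$E = 53$ ($E = 4 + \left(\left(3 - 3\right) + 7\right)^{2} = 4 + \left(0 + 7\right)^{2} = 4 + 7^{2} = 4 + 49 = 53$)
$\left(w{\left(-5,A \right)} - 1119\right) E = \left(\left(3 + 25\right)^{2} - 1119\right) 53 = \left(28^{2} - 1119\right) 53 = \left(784 - 1119\right) 53 = \left(-335\right) 53 = -17755$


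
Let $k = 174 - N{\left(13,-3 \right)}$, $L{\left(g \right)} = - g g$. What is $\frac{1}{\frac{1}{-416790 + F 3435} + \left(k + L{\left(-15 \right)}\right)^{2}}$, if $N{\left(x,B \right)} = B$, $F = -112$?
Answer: $\frac{801510}{1846679039} \approx 0.00043403$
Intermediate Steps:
$L{\left(g \right)} = - g^{2}$
$k = 177$ ($k = 174 - -3 = 174 + 3 = 177$)
$\frac{1}{\frac{1}{-416790 + F 3435} + \left(k + L{\left(-15 \right)}\right)^{2}} = \frac{1}{\frac{1}{-416790 - 384720} + \left(177 - \left(-15\right)^{2}\right)^{2}} = \frac{1}{\frac{1}{-416790 - 384720} + \left(177 - 225\right)^{2}} = \frac{1}{\frac{1}{-801510} + \left(177 - 225\right)^{2}} = \frac{1}{- \frac{1}{801510} + \left(-48\right)^{2}} = \frac{1}{- \frac{1}{801510} + 2304} = \frac{1}{\frac{1846679039}{801510}} = \frac{801510}{1846679039}$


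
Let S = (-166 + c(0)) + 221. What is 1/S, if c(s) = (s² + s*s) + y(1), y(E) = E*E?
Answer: 1/56 ≈ 0.017857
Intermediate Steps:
y(E) = E²
c(s) = 1 + 2*s² (c(s) = (s² + s*s) + 1² = (s² + s²) + 1 = 2*s² + 1 = 1 + 2*s²)
S = 56 (S = (-166 + (1 + 2*0²)) + 221 = (-166 + (1 + 2*0)) + 221 = (-166 + (1 + 0)) + 221 = (-166 + 1) + 221 = -165 + 221 = 56)
1/S = 1/56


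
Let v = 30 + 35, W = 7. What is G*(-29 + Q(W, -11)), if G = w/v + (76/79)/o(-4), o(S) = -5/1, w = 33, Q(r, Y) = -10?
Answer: -4857/395 ≈ -12.296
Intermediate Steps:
v = 65
o(S) = -5 (o(S) = -5*1 = -5)
G = 1619/5135 (G = 33/65 + (76/79)/(-5) = 33*(1/65) + (76*(1/79))*(-1/5) = 33/65 + (76/79)*(-1/5) = 33/65 - 76/395 = 1619/5135 ≈ 0.31529)
G*(-29 + Q(W, -11)) = 1619*(-29 - 10)/5135 = (1619/5135)*(-39) = -4857/395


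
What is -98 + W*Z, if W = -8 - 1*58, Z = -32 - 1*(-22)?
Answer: 562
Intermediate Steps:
Z = -10 (Z = -32 + 22 = -10)
W = -66 (W = -8 - 58 = -66)
-98 + W*Z = -98 - 66*(-10) = -98 + 660 = 562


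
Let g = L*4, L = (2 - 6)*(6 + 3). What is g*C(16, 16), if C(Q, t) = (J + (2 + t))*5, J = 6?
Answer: -17280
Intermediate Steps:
L = -36 (L = -4*9 = -36)
g = -144 (g = -36*4 = -144)
C(Q, t) = 40 + 5*t (C(Q, t) = (6 + (2 + t))*5 = (8 + t)*5 = 40 + 5*t)
g*C(16, 16) = -144*(40 + 5*16) = -144*(40 + 80) = -144*120 = -17280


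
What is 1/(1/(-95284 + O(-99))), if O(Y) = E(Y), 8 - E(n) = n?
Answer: -95177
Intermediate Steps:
E(n) = 8 - n
O(Y) = 8 - Y
1/(1/(-95284 + O(-99))) = 1/(1/(-95284 + (8 - 1*(-99)))) = 1/(1/(-95284 + (8 + 99))) = 1/(1/(-95284 + 107)) = 1/(1/(-95177)) = 1/(-1/95177) = -95177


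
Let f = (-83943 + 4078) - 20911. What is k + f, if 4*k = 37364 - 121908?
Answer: -121912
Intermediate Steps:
f = -100776 (f = -79865 - 20911 = -100776)
k = -21136 (k = (37364 - 121908)/4 = (¼)*(-84544) = -21136)
k + f = -21136 - 100776 = -121912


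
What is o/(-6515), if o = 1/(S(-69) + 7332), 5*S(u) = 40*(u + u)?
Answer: -1/40575420 ≈ -2.4645e-8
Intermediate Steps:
S(u) = 16*u (S(u) = (40*(u + u))/5 = (40*(2*u))/5 = (80*u)/5 = 16*u)
o = 1/6228 (o = 1/(16*(-69) + 7332) = 1/(-1104 + 7332) = 1/6228 ≈ 0.00016057)
o/(-6515) = (1/6228)/(-6515) = (1/6228)*(-1/6515) = -1/40575420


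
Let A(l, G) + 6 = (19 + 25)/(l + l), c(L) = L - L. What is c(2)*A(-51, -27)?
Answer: 0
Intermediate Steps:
c(L) = 0
A(l, G) = -6 + 22/l (A(l, G) = -6 + (19 + 25)/(l + l) = -6 + 44/((2*l)) = -6 + 44*(1/(2*l)) = -6 + 22/l)
c(2)*A(-51, -27) = 0*(-6 + 22/(-51)) = 0*(-6 + 22*(-1/51)) = 0*(-6 - 22/51) = 0*(-328/51) = 0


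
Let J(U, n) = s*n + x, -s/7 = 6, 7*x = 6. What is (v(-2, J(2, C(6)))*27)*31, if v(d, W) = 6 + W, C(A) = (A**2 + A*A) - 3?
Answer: -16939206/7 ≈ -2.4199e+6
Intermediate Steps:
x = 6/7 (x = (1/7)*6 = 6/7 ≈ 0.85714)
s = -42 (s = -7*6 = -42)
C(A) = -3 + 2*A**2 (C(A) = (A**2 + A**2) - 3 = 2*A**2 - 3 = -3 + 2*A**2)
J(U, n) = 6/7 - 42*n (J(U, n) = -42*n + 6/7 = 6/7 - 42*n)
(v(-2, J(2, C(6)))*27)*31 = ((6 + (6/7 - 42*(-3 + 2*6**2)))*27)*31 = ((6 + (6/7 - 42*(-3 + 2*36)))*27)*31 = ((6 + (6/7 - 42*(-3 + 72)))*27)*31 = ((6 + (6/7 - 42*69))*27)*31 = ((6 + (6/7 - 2898))*27)*31 = ((6 - 20280/7)*27)*31 = -20238/7*27*31 = -546426/7*31 = -16939206/7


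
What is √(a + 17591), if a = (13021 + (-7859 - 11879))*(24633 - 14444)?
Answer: I*√68421922 ≈ 8271.8*I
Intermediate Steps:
a = -68439513 (a = (13021 - 19738)*10189 = -6717*10189 = -68439513)
√(a + 17591) = √(-68439513 + 17591) = √(-68421922) = I*√68421922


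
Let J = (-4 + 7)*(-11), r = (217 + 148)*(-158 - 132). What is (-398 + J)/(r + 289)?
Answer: 431/105561 ≈ 0.0040829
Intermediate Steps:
r = -105850 (r = 365*(-290) = -105850)
J = -33 (J = 3*(-11) = -33)
(-398 + J)/(r + 289) = (-398 - 33)/(-105850 + 289) = -431/(-105561) = -431*(-1/105561) = 431/105561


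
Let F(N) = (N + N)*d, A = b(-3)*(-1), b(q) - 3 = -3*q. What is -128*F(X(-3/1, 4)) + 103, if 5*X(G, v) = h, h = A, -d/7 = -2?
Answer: 43523/5 ≈ 8704.6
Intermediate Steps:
d = 14 (d = -7*(-2) = 14)
b(q) = 3 - 3*q
A = -12 (A = (3 - 3*(-3))*(-1) = (3 + 9)*(-1) = 12*(-1) = -12)
h = -12
X(G, v) = -12/5 (X(G, v) = (⅕)*(-12) = -12/5)
F(N) = 28*N (F(N) = (N + N)*14 = (2*N)*14 = 28*N)
-128*F(X(-3/1, 4)) + 103 = -3584*(-12)/5 + 103 = -128*(-336/5) + 103 = 43008/5 + 103 = 43523/5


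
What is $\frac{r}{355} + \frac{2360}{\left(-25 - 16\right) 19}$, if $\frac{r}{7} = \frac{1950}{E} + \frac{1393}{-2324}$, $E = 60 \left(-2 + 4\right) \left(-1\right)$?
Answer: $- \frac{154326841}{45906470} \approx -3.3618$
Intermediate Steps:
$E = -120$ ($E = 60 \cdot 2 \left(-1\right) = 60 \left(-2\right) = -120$)
$r = - \frac{19579}{166}$ ($r = 7 \left(\frac{1950}{-120} + \frac{1393}{-2324}\right) = 7 \left(1950 \left(- \frac{1}{120}\right) + 1393 \left(- \frac{1}{2324}\right)\right) = 7 \left(- \frac{65}{4} - \frac{199}{332}\right) = 7 \left(- \frac{2797}{166}\right) = - \frac{19579}{166} \approx -117.95$)
$\frac{r}{355} + \frac{2360}{\left(-25 - 16\right) 19} = - \frac{19579}{166 \cdot 355} + \frac{2360}{\left(-25 - 16\right) 19} = \left(- \frac{19579}{166}\right) \frac{1}{355} + \frac{2360}{\left(-41\right) 19} = - \frac{19579}{58930} + \frac{2360}{-779} = - \frac{19579}{58930} + 2360 \left(- \frac{1}{779}\right) = - \frac{19579}{58930} - \frac{2360}{779} = - \frac{154326841}{45906470}$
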